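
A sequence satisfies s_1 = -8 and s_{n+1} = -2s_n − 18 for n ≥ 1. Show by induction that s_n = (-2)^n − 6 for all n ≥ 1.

Base case: s_1 = -8, and (-2)^1 − 6 = -2 − 6 = -8.
Assume s_r = (-2)^r − 6 for some r ≥ 1.
Then s_{r+1} = -2s_r − 18 = -2·((-2)^r − 6) − 18 = -2·(-2)^r + 12 − 18 = (-2)^{r+1} − 6.
By induction, s_n = (-2)^n − 6 for all n ≥ 1.

s_n = (-2)^n − 6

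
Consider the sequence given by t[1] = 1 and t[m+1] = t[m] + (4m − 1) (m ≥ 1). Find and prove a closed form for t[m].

Claim: t[m] = 2m^2 − 3m + 2.

Base case: t[1] = 1, and 2·1^2 − 3·1 + 2 = 1.
Assume t[j] = 2j^2 − 3j + 2.
Then t[j+1] = t[j] + (4j − 1) = (2j^2 − 3j + 2) + (4j − 1) = 2j^2 + j + 1,
and 2·(j+1)^2 − 3·(j+1) + 2 = 2j^2 + j + 1.
This completes the inductive step, so t[m] = 2m^2 − 3m + 2 for all m ≥ 1.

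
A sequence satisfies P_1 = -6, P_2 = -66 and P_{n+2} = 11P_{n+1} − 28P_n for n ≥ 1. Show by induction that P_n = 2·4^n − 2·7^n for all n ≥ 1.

Base cases: P_1 = -6 and 2·4^1 − 2·7^1 = -6; P_2 = -66 and 2·4^2 − 2·7^2 = -66.
Assume P_i = 2·4^i − 2·7^i for all 1 ≤ i ≤ j, where j ≥ 2.
Then P_{j+1} = 11P_j − 28P_{j−1} = 11·(2·4^j − 2·7^j) − 28·(2·4^{j−1} − 2·7^{j−1}) = 2·(11·4 − 28)4^{j−1} − 2·(11·7 − 28)7^{j−1} = 32·4^{j−1} − 98·7^{j−1} = 2·4^{j+1} − 2·7^{j+1}.
This completes the inductive step, so P_n = 2·4^n − 2·7^n for all n ≥ 1.

P_n = 2·4^n − 2·7^n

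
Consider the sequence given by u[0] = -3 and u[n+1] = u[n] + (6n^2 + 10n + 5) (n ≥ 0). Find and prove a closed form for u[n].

Claim: u[n] = 2n^3 + 2n^2 + n − 3.

Base case: u[0] = -3, and 2·0^3 + 2·0^2 + 0 − 3 = -3.
Assume u[j] = 2j^3 + 2j^2 + j − 3.
Then u[j+1] = u[j] + (6j^2 + 10j + 5) = (2j^3 + 2j^2 + j − 3) + (6j^2 + 10j + 5) = 2j^3 + 8j^2 + 11j + 2,
and 2·(j+1)^3 + 2·(j+1)^2 + (j+1) − 3 = 2j^3 + 8j^2 + 11j + 2.
This completes the inductive step, so u[n] = 2n^3 + 2n^2 + n − 3 for all n ≥ 0.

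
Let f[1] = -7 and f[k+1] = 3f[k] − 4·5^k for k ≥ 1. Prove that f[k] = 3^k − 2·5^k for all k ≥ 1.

Base case: f[1] = -7, and 3^1 − 2·5^1 = 3 − 10 = -7.
Assume f[j] = 3^j − 2·5^j for some j ≥ 1.
Then f[j+1] = 3f[j] − 4·5^j = 3·(3^j − 2·5^j) − 4·5^j = 3^{j+1} − 6·5^j − 4·5^j = 3^{j+1} − 10·5^j = 3^{j+1} − 2·5^{j+1}.
So the formula holds for j+1, and by induction f[k] = 3^k − 2·5^k for all k ≥ 1.

f[k] = 3^k − 2·5^k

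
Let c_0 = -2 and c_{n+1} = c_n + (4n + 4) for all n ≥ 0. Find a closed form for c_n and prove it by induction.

Claim: c_n = 2n^2 + 2n − 2.

Base case: c_0 = -2, and 2·0^2 + 2·0 − 2 = -2.
Assume c_k = 2k^2 + 2k − 2.
Then c_{k+1} = c_k + (4k + 4) = (2k^2 + 2k − 2) + (4k + 4) = 2k^2 + 6k + 2,
and 2·(k+1)^2 + 2·(k+1) − 2 = 2k^2 + 6k + 2.
This completes the inductive step, so c_n = 2n^2 + 2n − 2 for all n ≥ 0.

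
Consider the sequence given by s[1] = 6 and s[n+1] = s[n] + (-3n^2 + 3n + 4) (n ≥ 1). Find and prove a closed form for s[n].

Claim: s[n] = -n^3 + 3n^2 + 2n + 2.

Base case: s[1] = 6, and -1^3 + 3·1^2 + 2·1 + 2 = 6.
Assume s[j] = -j^3 + 3j^2 + 2j + 2.
Then s[j+1] = s[j] + (-3j^2 + 3j + 4) = (-j^3 + 3j^2 + 2j + 2) + (-3j^2 + 3j + 4) = -j^3 + 5j + 6,
and -(j+1)^3 + 3·(j+1)^2 + 2·(j+1) + 2 = -j^3 + 5j + 6.
Hence s[n] = -n^3 + 3n^2 + 2n + 2 for every n ≥ 1, by induction.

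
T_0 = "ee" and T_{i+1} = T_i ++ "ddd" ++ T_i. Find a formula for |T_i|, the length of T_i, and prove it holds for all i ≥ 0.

Claim: |T_i| = 5·2^i − 3.

Base case: |T_0| = 2, and 5·2^0 − 3 = 2.
Assume |T_m| = 5·2^m − 3.
Then |T_{m+1}| = |T_m| + 3 + |T_m| = 2|T_m| + 3 = 2(5·2^m − 3) + 3 = 5·2^{m+1} − 6 + 3 = 5·2^{m+1} − 3.
So the formula holds for m+1, and by induction |T_i| = 5·2^i − 3 for all i ≥ 0.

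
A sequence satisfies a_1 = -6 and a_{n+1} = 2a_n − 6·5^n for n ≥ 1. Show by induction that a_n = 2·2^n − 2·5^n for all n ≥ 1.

Base case: a_1 = -6, and 2·2^1 − 2·5^1 = 4 − 10 = -6.
Assume a_r = 2·2^r − 2·5^r for some r ≥ 1.
Then a_{r+1} = 2a_r − 6·5^r = 2·(2·2^r − 2·5^r) − 6·5^r = 2·2^{r+1} − 4·5^r − 6·5^r = 2·2^{r+1} − 10·5^r = 2·2^{r+1} − 2·5^{r+1}.
By induction, a_n = 2·2^n − 2·5^n for all n ≥ 1.

a_n = 2·2^n − 2·5^n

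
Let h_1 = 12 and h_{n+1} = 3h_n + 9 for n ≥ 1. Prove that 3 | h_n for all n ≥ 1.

Base case: h_1 = 12 = 3·4, so 3 | h_1.
Assume 3 | h_m, so h_m = 3t for some integer t.
Then h_{m+1} = 3h_m + 9 = 3·(3t) + 9 = 3(3t + 3), so 3 | h_{m+1}.
This completes the inductive step, so 3 | h_n for all n ≥ 1.

3 | h_n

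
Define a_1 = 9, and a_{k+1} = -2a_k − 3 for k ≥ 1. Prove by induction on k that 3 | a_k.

Base case: a_1 = 9 = 3·3, so 3 | a_1.
Assume 3 | a_m, so a_m = 3t for some integer t.
Then a_{m+1} = -2a_m − 3 = -2·(3t) − 3 = 3(-2t − 1), so 3 | a_{m+1}.
So the property holds for m+1, and by induction 3 | a_k for all k ≥ 1.

3 | a_k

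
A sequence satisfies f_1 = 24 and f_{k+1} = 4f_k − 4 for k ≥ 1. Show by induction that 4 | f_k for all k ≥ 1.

Base case: f_1 = 24 = 4·6, so 4 | f_1.
Assume 4 | f_r, so f_r = 4t for some integer t.
Then f_{r+1} = 4f_r − 4 = 4·(4t) − 4 = 4(4t − 1), so 4 | f_{r+1}.
So the property holds for r+1, and by induction 4 | f_k for all k ≥ 1.

4 | f_k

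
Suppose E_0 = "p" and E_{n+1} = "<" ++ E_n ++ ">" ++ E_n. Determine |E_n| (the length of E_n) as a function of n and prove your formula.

Claim: |E_n| = 3·2^n − 2.

Base case: |E_0| = 1, and 3·2^0 − 2 = 1.
Assume |E_k| = 3·2^k − 2.
Then |E_{k+1}| = 1 + |E_k| + 1 + |E_k| = 2|E_k| + 2 = 2(3·2^k − 2) + 2 = 3·2^{k+1} − 4 + 2 = 3·2^{k+1} − 2.
This completes the inductive step, so |E_n| = 3·2^n − 2 for all n ≥ 0.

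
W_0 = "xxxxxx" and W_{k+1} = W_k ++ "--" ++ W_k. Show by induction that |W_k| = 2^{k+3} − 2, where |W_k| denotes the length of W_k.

Base case: |W_0| = 6, and 2^{0+3} − 2 = 6.
Assume |W_r| = 2^{r+3} − 2.
Then |W_{r+1}| = |W_r| + 2 + |W_r| = 2|W_r| + 2 = 2(2^{r+3} − 2) + 2 = 2^{r+1+3} − 4 + 2 = 2^{r+1+3} − 2.
This completes the inductive step, so |W_k| = 2^{k+3} − 2 for all k ≥ 0.

|W_k| = 2^{k+3} − 2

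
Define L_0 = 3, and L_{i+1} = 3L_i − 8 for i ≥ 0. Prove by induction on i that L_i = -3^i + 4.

Base case: L_0 = 3, and -3^0 + 4 = -1 + 4 = 3.
Assume L_r = -3^r + 4 for some r ≥ 0.
Then L_{r+1} = 3L_r − 8 = 3·(-3^r + 4) − 8 = -3^{r+1} + 12 − 8 = -3^{r+1} + 4.
So the formula holds for r+1, and by induction L_i = -3^i + 4 for all i ≥ 0.

L_i = -3^i + 4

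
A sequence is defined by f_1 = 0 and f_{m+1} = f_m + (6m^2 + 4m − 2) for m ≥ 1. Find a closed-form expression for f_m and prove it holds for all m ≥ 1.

Claim: f_m = 2m^3 − m^2 − 3m + 2.

Base case: f_1 = 0, and 2·1^3 − 1^2 − 3·1 + 2 = 0.
Assume f_r = 2r^3 − r^2 − 3r + 2.
Then f_{r+1} = f_r + (6r^2 + 4r − 2) = (2r^3 − r^2 − 3r + 2) + (6r^2 + 4r − 2) = 2r^3 + 5r^2 + r,
and 2·(r+1)^3 − (r+1)^2 − 3·(r+1) + 2 = 2r^3 + 5r^2 + r.
By induction, f_m = 2m^3 − m^2 − 3m + 2 for all m ≥ 1.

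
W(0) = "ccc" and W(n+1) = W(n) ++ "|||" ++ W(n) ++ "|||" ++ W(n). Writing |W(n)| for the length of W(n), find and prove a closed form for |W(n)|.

Claim: |W(n)| = 6·3^n − 3.

Base case: |W(0)| = 3, and 6·3^0 − 3 = 3.
Assume |W(k)| = 6·3^k − 3.
Then |W(k+1)| = 3|W(k)| + 6 = 3(6·3^k − 3) + 6 = 6·3^{k+1} − 9 + 6 = 6·3^{k+1} − 3.
Hence |W(n)| = 6·3^n − 3 for every n ≥ 0, by induction.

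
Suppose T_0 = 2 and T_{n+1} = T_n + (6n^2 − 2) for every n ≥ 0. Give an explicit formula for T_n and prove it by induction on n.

Claim: T_n = 2n^3 − 3n^2 − n + 2.

Base case: T_0 = 2, and 2·0^3 − 3·0^2 − 0 + 2 = 2.
Assume T_m = 2m^3 − 3m^2 − m + 2.
Then T_{m+1} = T_m + (6m^2 − 2) = (2m^3 − 3m^2 − m + 2) + (6m^2 − 2) = 2m^3 + 3m^2 − m,
and 2·(m+1)^3 − 3·(m+1)^2 − (m+1) + 2 = 2m^3 + 3m^2 − m.
This completes the inductive step, so T_n = 2n^3 − 3n^2 − n + 2 for all n ≥ 0.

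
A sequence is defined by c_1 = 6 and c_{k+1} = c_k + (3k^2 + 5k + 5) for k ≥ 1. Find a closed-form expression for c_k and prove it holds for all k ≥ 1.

Claim: c_k = k^3 + k^2 + 3k + 1.

Base case: c_1 = 6, and 1^3 + 1^2 + 3·1 + 1 = 6.
Assume c_j = j^3 + j^2 + 3j + 1.
Then c_{j+1} = c_j + (3j^2 + 5j + 5) = (j^3 + j^2 + 3j + 1) + (3j^2 + 5j + 5) = j^3 + 4j^2 + 8j + 6,
and (j+1)^3 + (j+1)^2 + 3·(j+1) + 1 = j^3 + 4j^2 + 8j + 6.
This completes the inductive step, so c_k = k^3 + k^2 + 3k + 1 for all k ≥ 1.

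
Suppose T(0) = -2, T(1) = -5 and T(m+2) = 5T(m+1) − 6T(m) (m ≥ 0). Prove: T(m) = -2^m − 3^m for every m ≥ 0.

Base cases: T(0) = -2 and -2^0 − 3^0 = -2; T(1) = -5 and -2^1 − 3^1 = -5.
Assume T(i) = -2^i − 3^i for all 0 ≤ i ≤ j, where j ≥ 1.
Then T(j+1) = 5T(j) − 6T(j−1) = 5·(-2^j − 3^j) − 6·(-2^{j−1} − 3^{j−1}) = -(5·2 − 6)2^{j−1} − (5·3 − 6)3^{j−1} = -4·2^{j−1} − 9·3^{j−1} = -2^{j+1} − 3^{j+1}.
Hence T(m) = -2^m − 3^m for every m ≥ 0, by strong induction.

T(m) = -2^m − 3^m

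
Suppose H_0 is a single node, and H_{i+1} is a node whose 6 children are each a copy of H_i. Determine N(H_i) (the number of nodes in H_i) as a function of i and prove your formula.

Claim: N(H_i) = (6^{i+1} − 1)/5.

Base case: N(H_0) = 1, and (6^{0+1} − 1)/5 = 1.
Assume N(H_m) = (6^{m+1} − 1)/5.
Then N(H_{m+1}) = 1 + 6N(H_m) = 1 + 6·(6^{m+1} − 1)/5 = 1 + (6^{m+2} − 6)/5 = (5 + 6^{m+2} − 6)/5 = (6^{m+2} − 1)/5.
By induction, N(H_i) = (6^{i+1} − 1)/5 for all i ≥ 0.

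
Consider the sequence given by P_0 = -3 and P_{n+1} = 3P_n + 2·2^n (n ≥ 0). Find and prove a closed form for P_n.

Claim: P_n = -3^n − 2·2^n.

Base case: P_0 = -3, and -3^0 − 2·2^0 = -1 − 2 = -3.
Assume P_m = -3^m − 2·2^m for some m ≥ 0.
Then P_{m+1} = 3P_m + 2·2^m = 3·(-3^m − 2·2^m) + 2·2^m = -3^{m+1} − 6·2^m + 2·2^m = -3^{m+1} − 4·2^m = -3^{m+1} − 2·2^{m+1}.
This completes the inductive step, so P_n = -3^n − 2·2^n for all n ≥ 0.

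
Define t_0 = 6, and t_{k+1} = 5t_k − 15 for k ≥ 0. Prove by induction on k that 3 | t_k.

Base case: t_0 = 6 = 3·2, so 3 | t_0.
Assume 3 | t_r, so t_r = 3s for some integer s.
Then t_{r+1} = 5t_r − 15 = 5·(3s) − 15 = 3(5s − 5), so 3 | t_{r+1}.
By induction, 3 | t_k for all k ≥ 0.

3 | t_k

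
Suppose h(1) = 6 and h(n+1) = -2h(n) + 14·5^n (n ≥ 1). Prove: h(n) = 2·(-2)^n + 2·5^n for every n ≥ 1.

Base case: h(1) = 6, and 2·(-2)^1 + 2·5^1 = -4 + 10 = 6.
Assume h(k) = 2·(-2)^k + 2·5^k for some k ≥ 1.
Then h(k+1) = -2h(k) + 14·5^k = -2·(2·(-2)^k + 2·5^k) + 14·5^k = 2·(-2)^{k+1} − 4·5^k + 14·5^k = 2·(-2)^{k+1} + 10·5^k = 2·(-2)^{k+1} + 2·5^{k+1}.
So the formula holds for k+1, and by induction h(n) = 2·(-2)^n + 2·5^n for all n ≥ 1.

h(n) = 2·(-2)^n + 2·5^n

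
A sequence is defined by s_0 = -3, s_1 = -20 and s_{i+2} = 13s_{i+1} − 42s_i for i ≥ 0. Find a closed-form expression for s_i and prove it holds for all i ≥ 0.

Claim: s_i = -6^i − 2·7^i.

Base cases: s_0 = -3 and -6^0 − 2·7^0 = -3; s_1 = -20 and -6^1 − 2·7^1 = -20.
Assume s_t = -6^t − 2·7^t for all 0 ≤ t ≤ j, where j ≥ 1.
Then s_{j+1} = 13s_j − 42s_{j−1} = 13·(-6^j − 2·7^j) − 42·(-6^{j−1} − 2·7^{j−1}) = -(13·6 − 42)6^{j−1} − 2·(13·7 − 42)7^{j−1} = -36·6^{j−1} − 98·7^{j−1} = -6^{j+1} − 2·7^{j+1}.
This completes the inductive step, so s_i = -6^i − 2·7^i for all i ≥ 0.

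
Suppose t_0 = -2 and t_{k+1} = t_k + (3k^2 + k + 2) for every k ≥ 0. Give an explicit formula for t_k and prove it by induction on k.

Claim: t_k = k^3 − k^2 + 2k − 2.

Base case: t_0 = -2, and 0^3 − 0^2 + 2·0 − 2 = -2.
Assume t_r = r^3 − r^2 + 2r − 2.
Then t_{r+1} = t_r + (3r^2 + r + 2) = (r^3 − r^2 + 2r − 2) + (3r^2 + r + 2) = r^3 + 2r^2 + 3r,
and (r+1)^3 − (r+1)^2 + 2·(r+1) − 2 = r^3 + 2r^2 + 3r.
This completes the inductive step, so t_k = k^3 − k^2 + 2k − 2 for all k ≥ 0.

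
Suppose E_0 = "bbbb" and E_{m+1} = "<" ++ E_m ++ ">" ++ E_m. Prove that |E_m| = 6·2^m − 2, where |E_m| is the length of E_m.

Base case: |E_0| = 4, and 6·2^0 − 2 = 4.
Assume |E_k| = 6·2^k − 2.
Then |E_{k+1}| = 1 + |E_k| + 1 + |E_k| = 2|E_k| + 2 = 2(6·2^k − 2) + 2 = 6·2^{k+1} − 4 + 2 = 6·2^{k+1} − 2.
This completes the inductive step, so |E_m| = 6·2^m − 2 for all m ≥ 0.

|E_m| = 6·2^m − 2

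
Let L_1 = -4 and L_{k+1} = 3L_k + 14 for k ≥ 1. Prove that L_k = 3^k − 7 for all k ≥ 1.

Base case: L_1 = -4, and 3^1 − 7 = 3 − 7 = -4.
Assume L_r = 3^r − 7 for some r ≥ 1.
Then L_{r+1} = 3L_r + 14 = 3·(3^r − 7) + 14 = 3^{r+1} − 21 + 14 = 3^{r+1} − 7.
By induction, L_k = 3^k − 7 for all k ≥ 1.

L_k = 3^k − 7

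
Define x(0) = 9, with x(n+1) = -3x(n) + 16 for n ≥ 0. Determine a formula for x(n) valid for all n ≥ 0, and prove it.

Claim: x(n) = 5·(-3)^n + 4.

Base case: x(0) = 9, and 5·(-3)^0 + 4 = 5 + 4 = 9.
Assume x(j) = 5·(-3)^j + 4 for some j ≥ 0.
Then x(j+1) = -3x(j) + 16 = -3·(5·(-3)^j + 4) + 16 = -15·(-3)^j − 12 + 16 = 5·(-3)^{j+1} + 4.
By induction, x(n) = 5·(-3)^n + 4 for all n ≥ 0.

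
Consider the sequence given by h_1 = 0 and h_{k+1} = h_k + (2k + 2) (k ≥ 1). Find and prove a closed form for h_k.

Claim: h_k = k^2 + k − 2.

Base case: h_1 = 0, and 1^2 + 1 − 2 = 0.
Assume h_m = m^2 + m − 2.
Then h_{m+1} = h_m + (2m + 2) = (m^2 + m − 2) + (2m + 2) = m^2 + 3m,
and (m+1)^2 + (m+1) − 2 = m^2 + 3m.
This completes the inductive step, so h_k = k^2 + k − 2 for all k ≥ 1.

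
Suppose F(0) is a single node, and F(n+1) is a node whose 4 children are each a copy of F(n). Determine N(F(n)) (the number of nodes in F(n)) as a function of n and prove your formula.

Claim: N(F(n)) = (4^{n+1} − 1)/3.

Base case: N(F(0)) = 1, and (4^{0+1} − 1)/3 = 1.
Assume N(F(r)) = (4^{r+1} − 1)/3.
Then N(F(r+1)) = 1 + 4N(F(r)) = 1 + 4·(4^{r+1} − 1)/3 = 1 + (4^{r+2} − 4)/3 = (3 + 4^{r+2} − 4)/3 = (4^{r+2} − 1)/3.
This completes the inductive step, so N(F(n)) = (4^{n+1} − 1)/3 for all n ≥ 0.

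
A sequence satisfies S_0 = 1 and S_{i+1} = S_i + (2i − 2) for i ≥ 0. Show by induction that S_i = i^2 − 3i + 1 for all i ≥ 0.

Base case: S_0 = 1, and 0^2 − 3·0 + 1 = 1.
Assume S_m = m^2 − 3m + 1.
Then S_{m+1} = S_m + (2m − 2) = (m^2 − 3m + 1) + (2m − 2) = m^2 − m − 1,
and (m+1)^2 − 3·(m+1) + 1 = m^2 − m − 1.
This completes the inductive step, so S_i = i^2 − 3i + 1 for all i ≥ 0.

S_i = i^2 − 3i + 1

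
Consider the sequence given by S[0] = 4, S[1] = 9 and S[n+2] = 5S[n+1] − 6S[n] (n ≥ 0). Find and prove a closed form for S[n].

Claim: S[n] = 3·2^n + 3^n.

Base cases: S[0] = 4 and 3·2^0 + 3^0 = 4; S[1] = 9 and 3·2^1 + 3^1 = 9.
Assume S[j] = 3·2^j + 3^j for all 0 ≤ j ≤ m, where m ≥ 1.
Then S[m+1] = 5S[m] − 6S[m−1] = 5·(3·2^m + 3^m) − 6·(3·2^{m−1} + 3^{m−1}) = 3·(5·2 − 6)2^{m−1} + (5·3 − 6)3^{m−1} = 12·2^{m−1} + 9·3^{m−1} = 3·2^{m+1} + 3^{m+1}.
So the formula holds for m+1, and by strong induction S[n] = 3·2^n + 3^n for all n ≥ 0.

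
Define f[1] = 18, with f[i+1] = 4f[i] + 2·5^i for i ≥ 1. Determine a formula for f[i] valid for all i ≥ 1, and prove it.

Claim: f[i] = 2·4^i + 2·5^i.

Base case: f[1] = 18, and 2·4^1 + 2·5^1 = 8 + 10 = 18.
Assume f[j] = 2·4^j + 2·5^j for some j ≥ 1.
Then f[j+1] = 4f[j] + 2·5^j = 4·(2·4^j + 2·5^j) + 2·5^j = 2·4^{j+1} + 8·5^j + 2·5^j = 2·4^{j+1} + 10·5^j = 2·4^{j+1} + 2·5^{j+1}.
Hence f[i] = 2·4^i + 2·5^i for every i ≥ 1, by induction.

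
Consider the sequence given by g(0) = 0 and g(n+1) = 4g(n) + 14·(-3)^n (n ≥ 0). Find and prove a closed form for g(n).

Claim: g(n) = 2·4^n − 2·(-3)^n.

Base case: g(0) = 0, and 2·4^0 − 2·(-3)^0 = 2 − 2 = 0.
Assume g(r) = 2·4^r − 2·(-3)^r for some r ≥ 0.
Then g(r+1) = 4g(r) + 14·(-3)^r = 4·(2·4^r − 2·(-3)^r) + 14·(-3)^r = 2·4^{r+1} − 8·(-3)^r + 14·(-3)^r = 2·4^{r+1} + 6·(-3)^r = 2·4^{r+1} − 2·(-3)^{r+1}.
This completes the inductive step, so g(n) = 2·4^n − 2·(-3)^n for all n ≥ 0.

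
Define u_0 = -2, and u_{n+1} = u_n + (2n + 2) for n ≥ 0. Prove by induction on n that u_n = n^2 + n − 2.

Base case: u_0 = -2, and 0^2 + 0 − 2 = -2.
Assume u_r = r^2 + r − 2.
Then u_{r+1} = u_r + (2r + 2) = (r^2 + r − 2) + (2r + 2) = r^2 + 3r,
and (r+1)^2 + (r+1) − 2 = r^2 + 3r.
Hence u_n = n^2 + n − 2 for every n ≥ 0, by induction.

u_n = n^2 + n − 2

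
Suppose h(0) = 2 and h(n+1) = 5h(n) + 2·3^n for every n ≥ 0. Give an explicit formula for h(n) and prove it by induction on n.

Claim: h(n) = 3·5^n − 3^n.

Base case: h(0) = 2, and 3·5^0 − 3^0 = 3 − 1 = 2.
Assume h(m) = 3·5^m − 3^m for some m ≥ 0.
Then h(m+1) = 5h(m) + 2·3^m = 5·(3·5^m − 3^m) + 2·3^m = 3·5^{m+1} − 5·3^m + 2·3^m = 3·5^{m+1} − 3·3^m = 3·5^{m+1} − 3^{m+1}.
So the formula holds for m+1, and by induction h(n) = 3·5^n − 3^n for all n ≥ 0.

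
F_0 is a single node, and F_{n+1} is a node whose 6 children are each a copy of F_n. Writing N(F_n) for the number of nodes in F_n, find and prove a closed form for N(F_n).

Claim: N(F_n) = (6^{n+1} − 1)/5.

Base case: N(F_0) = 1, and (6^{0+1} − 1)/5 = 1.
Assume N(F_r) = (6^{r+1} − 1)/5.
Then N(F_{r+1}) = 1 + 6N(F_r) = 1 + 6·(6^{r+1} − 1)/5 = 1 + (6^{r+2} − 6)/5 = (5 + 6^{r+2} − 6)/5 = (6^{r+2} − 1)/5.
This completes the inductive step, so N(F_n) = (6^{n+1} − 1)/5 for all n ≥ 0.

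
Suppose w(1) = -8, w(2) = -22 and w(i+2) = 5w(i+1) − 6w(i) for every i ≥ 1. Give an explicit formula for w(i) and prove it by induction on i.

Claim: w(i) = -2^i − 2·3^i.

Base cases: w(1) = -8 and -2^1 − 2·3^1 = -8; w(2) = -22 and -2^2 − 2·3^2 = -22.
Assume w(j) = -2^j − 2·3^j for all 1 ≤ j ≤ r, where r ≥ 2.
Then w(r+1) = 5w(r) − 6w(r−1) = 5·(-2^r − 2·3^r) − 6·(-2^{r−1} − 2·3^{r−1}) = -(5·2 − 6)2^{r−1} − 2·(5·3 − 6)3^{r−1} = -4·2^{r−1} − 18·3^{r−1} = -2^{r+1} − 2·3^{r+1}.
So the formula holds for r+1, and by strong induction w(i) = -2^i − 2·3^i for all i ≥ 1.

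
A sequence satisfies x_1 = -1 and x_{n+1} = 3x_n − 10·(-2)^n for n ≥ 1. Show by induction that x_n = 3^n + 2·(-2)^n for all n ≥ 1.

Base case: x_1 = -1, and 3^1 + 2·(-2)^1 = 3 − 4 = -1.
Assume x_k = 3^k + 2·(-2)^k for some k ≥ 1.
Then x_{k+1} = 3x_k − 10·(-2)^k = 3·(3^k + 2·(-2)^k) − 10·(-2)^k = 3^{k+1} + 6·(-2)^k − 10·(-2)^k = 3^{k+1} − 4·(-2)^k = 3^{k+1} + 2·(-2)^{k+1}.
By induction, x_n = 3^n + 2·(-2)^n for all n ≥ 1.

x_n = 3^n + 2·(-2)^n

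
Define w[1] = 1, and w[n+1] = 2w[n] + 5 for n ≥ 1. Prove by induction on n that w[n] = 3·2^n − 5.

Base case: w[1] = 1, and 3·2^1 − 5 = 6 − 5 = 1.
Assume w[j] = 3·2^j − 5 for some j ≥ 1.
Then w[j+1] = 2w[j] + 5 = 2·(3·2^j − 5) + 5 = 6·2^j − 10 + 5 = 3·2^{j+1} − 5.
By induction, w[n] = 3·2^n − 5 for all n ≥ 1.

w[n] = 3·2^n − 5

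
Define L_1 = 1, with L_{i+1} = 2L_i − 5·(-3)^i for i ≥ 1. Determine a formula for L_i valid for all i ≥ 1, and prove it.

Claim: L_i = 2·2^i + (-3)^i.

Base case: L_1 = 1, and 2·2^1 + (-3)^1 = 4 − 3 = 1.
Assume L_m = 2·2^m + (-3)^m for some m ≥ 1.
Then L_{m+1} = 2L_m − 5·(-3)^m = 2·(2·2^m + (-3)^m) − 5·(-3)^m = 2·2^{m+1} + 2·(-3)^m − 5·(-3)^m = 2·2^{m+1} − 3·(-3)^m = 2·2^{m+1} + (-3)^{m+1}.
Hence L_i = 2·2^i + (-3)^i for every i ≥ 1, by induction.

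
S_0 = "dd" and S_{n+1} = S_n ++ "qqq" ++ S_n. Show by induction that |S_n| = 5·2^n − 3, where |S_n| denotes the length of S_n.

Base case: |S_0| = 2, and 5·2^0 − 3 = 2.
Assume |S_k| = 5·2^k − 3.
Then |S_{k+1}| = |S_k| + 3 + |S_k| = 2|S_k| + 3 = 2(5·2^k − 3) + 3 = 5·2^{k+1} − 6 + 3 = 5·2^{k+1} − 3.
Hence |S_n| = 5·2^n − 3 for every n ≥ 0, by induction.

|S_n| = 5·2^n − 3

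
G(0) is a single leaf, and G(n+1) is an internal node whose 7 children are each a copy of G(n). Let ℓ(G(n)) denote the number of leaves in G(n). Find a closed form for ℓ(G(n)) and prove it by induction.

Claim: ℓ(G(n)) = 7^n.

Base case: ℓ(G(0)) = 1, and 7^0 = 1.
Assume ℓ(G(r)) = 7^r.
Then ℓ(G(r+1)) = 7·ℓ(G(r)) = 7·7^r = 7^{r+1}.
By induction, ℓ(G(n)) = 7^n for all n ≥ 0.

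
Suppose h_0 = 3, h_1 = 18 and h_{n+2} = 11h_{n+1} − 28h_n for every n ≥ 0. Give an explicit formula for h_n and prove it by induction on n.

Claim: h_n = 4^n + 2·7^n.

Base cases: h_0 = 3 and 4^0 + 2·7^0 = 3; h_1 = 18 and 4^1 + 2·7^1 = 18.
Assume h_j = 4^j + 2·7^j for all 0 ≤ j ≤ m, where m ≥ 1.
Then h_{m+1} = 11h_m − 28h_{m−1} = 11·(4^m + 2·7^m) − 28·(4^{m−1} + 2·7^{m−1}) = (11·4 − 28)4^{m−1} + 2·(11·7 − 28)7^{m−1} = 16·4^{m−1} + 98·7^{m−1} = 4^{m+1} + 2·7^{m+1}.
So the formula holds for m+1, and by strong induction h_n = 4^n + 2·7^n for all n ≥ 0.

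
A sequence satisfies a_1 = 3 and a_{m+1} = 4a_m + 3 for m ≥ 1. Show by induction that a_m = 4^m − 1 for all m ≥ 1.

Base case: a_1 = 3, and 4^1 − 1 = 4 − 1 = 3.
Assume a_k = 4^k − 1 for some k ≥ 1.
Then a_{k+1} = 4a_k + 3 = 4·(4^k − 1) + 3 = 4^{k+1} − 4 + 3 = 4^{k+1} − 1.
This completes the inductive step, so a_m = 4^m − 1 for all m ≥ 1.

a_m = 4^m − 1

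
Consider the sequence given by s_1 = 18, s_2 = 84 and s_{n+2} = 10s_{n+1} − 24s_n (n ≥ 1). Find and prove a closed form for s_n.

Claim: s_n = 3·4^n + 6^n.

Base cases: s_1 = 18 and 3·4^1 + 6^1 = 18; s_2 = 84 and 3·4^2 + 6^2 = 84.
Assume s_j = 3·4^j + 6^j for all 1 ≤ j ≤ m, where m ≥ 2.
Then s_{m+1} = 10s_m − 24s_{m−1} = 10·(3·4^m + 6^m) − 24·(3·4^{m−1} + 6^{m−1}) = 3·(10·4 − 24)4^{m−1} + (10·6 − 24)6^{m−1} = 48·4^{m−1} + 36·6^{m−1} = 3·4^{m+1} + 6^{m+1}.
This completes the inductive step, so s_n = 3·4^n + 6^n for all n ≥ 1.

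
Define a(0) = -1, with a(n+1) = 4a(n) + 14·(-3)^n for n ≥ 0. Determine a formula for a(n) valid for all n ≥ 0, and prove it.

Claim: a(n) = 4^n − 2·(-3)^n.

Base case: a(0) = -1, and 4^0 − 2·(-3)^0 = 1 − 2 = -1.
Assume a(r) = 4^r − 2·(-3)^r for some r ≥ 0.
Then a(r+1) = 4a(r) + 14·(-3)^r = 4·(4^r − 2·(-3)^r) + 14·(-3)^r = 4^{r+1} − 8·(-3)^r + 14·(-3)^r = 4^{r+1} + 6·(-3)^r = 4^{r+1} − 2·(-3)^{r+1}.
By induction, a(n) = 4^n − 2·(-3)^n for all n ≥ 0.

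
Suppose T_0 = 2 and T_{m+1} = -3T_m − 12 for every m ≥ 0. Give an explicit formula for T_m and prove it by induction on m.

Claim: T_m = 5·(-3)^m − 3.

Base case: T_0 = 2, and 5·(-3)^0 − 3 = 5 − 3 = 2.
Assume T_k = 5·(-3)^k − 3 for some k ≥ 0.
Then T_{k+1} = -3T_k − 12 = -3·(5·(-3)^k − 3) − 12 = -15·(-3)^k + 9 − 12 = 5·(-3)^{k+1} − 3.
By induction, T_m = 5·(-3)^m − 3 for all m ≥ 0.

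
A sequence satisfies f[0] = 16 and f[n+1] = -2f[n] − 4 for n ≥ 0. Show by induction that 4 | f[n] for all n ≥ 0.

Base case: f[0] = 16 = 4·4, so 4 | f[0].
Assume 4 | f[j], so f[j] = 4t for some integer t.
Then f[j+1] = -2f[j] − 4 = -2·(4t) − 4 = 4(-2t − 1), so 4 | f[j+1].
This completes the inductive step, so 4 | f[n] for all n ≥ 0.

4 | f[n]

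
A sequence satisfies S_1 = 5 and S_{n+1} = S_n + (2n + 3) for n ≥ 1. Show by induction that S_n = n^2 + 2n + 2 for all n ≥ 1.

Base case: S_1 = 5, and 1^2 + 2·1 + 2 = 5.
Assume S_j = j^2 + 2j + 2.
Then S_{j+1} = S_j + (2j + 3) = (j^2 + 2j + 2) + (2j + 3) = j^2 + 4j + 5,
and (j+1)^2 + 2·(j+1) + 2 = j^2 + 4j + 5.
This completes the inductive step, so S_n = n^2 + 2n + 2 for all n ≥ 1.

S_n = n^2 + 2n + 2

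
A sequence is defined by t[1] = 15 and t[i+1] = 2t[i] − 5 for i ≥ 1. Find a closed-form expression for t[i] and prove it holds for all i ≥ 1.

Claim: t[i] = 5·2^i + 5.

Base case: t[1] = 15, and 5·2^1 + 5 = 10 + 5 = 15.
Assume t[r] = 5·2^r + 5 for some r ≥ 1.
Then t[r+1] = 2t[r] − 5 = 2·(5·2^r + 5) − 5 = 10·2^r + 10 − 5 = 5·2^{r+1} + 5.
By induction, t[i] = 5·2^i + 5 for all i ≥ 1.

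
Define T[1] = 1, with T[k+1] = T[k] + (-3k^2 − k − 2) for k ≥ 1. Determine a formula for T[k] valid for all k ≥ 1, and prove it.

Claim: T[k] = -k^3 + k^2 − 2k + 3.

Base case: T[1] = 1, and -1^3 + 1^2 − 2·1 + 3 = 1.
Assume T[m] = -m^3 + m^2 − 2m + 3.
Then T[m+1] = T[m] + (-3m^2 − m − 2) = (-m^3 + m^2 − 2m + 3) + (-3m^2 − m − 2) = -m^3 − 2m^2 − 3m + 1,
and -(m+1)^3 + (m+1)^2 − 2·(m+1) + 3 = -m^3 − 2m^2 − 3m + 1.
By induction, T[k] = -k^3 + k^2 − 2k + 3 for all k ≥ 1.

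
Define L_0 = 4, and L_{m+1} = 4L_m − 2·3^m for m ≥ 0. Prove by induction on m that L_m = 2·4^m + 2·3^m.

Base case: L_0 = 4, and 2·4^0 + 2·3^0 = 2 + 2 = 4.
Assume L_j = 2·4^j + 2·3^j for some j ≥ 0.
Then L_{j+1} = 4L_j − 2·3^j = 4·(2·4^j + 2·3^j) − 2·3^j = 2·4^{j+1} + 8·3^j − 2·3^j = 2·4^{j+1} + 6·3^j = 2·4^{j+1} + 2·3^{j+1}.
This completes the inductive step, so L_m = 2·4^m + 2·3^m for all m ≥ 0.

L_m = 2·4^m + 2·3^m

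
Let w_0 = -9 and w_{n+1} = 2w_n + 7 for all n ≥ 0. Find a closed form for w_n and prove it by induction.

Claim: w_n = -2^{n+1} − 7.

Base case: w_0 = -9, and -2^{0+1} − 7 = -2 − 7 = -9.
Assume w_k = -2^{k+1} − 7 for some k ≥ 0.
Then w_{k+1} = 2w_k + 7 = 2·(-2^{k+1} − 7) + 7 = -2^{k+2} − 14 + 7 = -2^{k+2} − 7.
By induction, w_n = -2^{n+1} − 7 for all n ≥ 0.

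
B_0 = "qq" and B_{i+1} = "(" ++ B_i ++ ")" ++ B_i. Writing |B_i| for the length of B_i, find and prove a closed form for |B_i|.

Claim: |B_i| = 2^{i+2} − 2.

Base case: |B_0| = 2, and 2^{0+2} − 2 = 2.
Assume |B_j| = 2^{j+2} − 2.
Then |B_{j+1}| = 1 + |B_j| + 1 + |B_j| = 2|B_j| + 2 = 2(2^{j+2} − 2) + 2 = 2^{j+3} − 4 + 2 = 2^{j+3} − 2.
This completes the inductive step, so |B_i| = 2^{i+2} − 2 for all i ≥ 0.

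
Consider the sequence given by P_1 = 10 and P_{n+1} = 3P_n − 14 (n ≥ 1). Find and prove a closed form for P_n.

Claim: P_n = 3^n + 7.

Base case: P_1 = 10, and 3^1 + 7 = 3 + 7 = 10.
Assume P_k = 3^k + 7 for some k ≥ 1.
Then P_{k+1} = 3P_k − 14 = 3·(3^k + 7) − 14 = 3^{k+1} + 21 − 14 = 3^{k+1} + 7.
This completes the inductive step, so P_n = 3^n + 7 for all n ≥ 1.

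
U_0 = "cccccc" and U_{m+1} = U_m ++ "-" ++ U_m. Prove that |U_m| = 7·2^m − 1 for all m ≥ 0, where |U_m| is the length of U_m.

Base case: |U_0| = 6, and 7·2^0 − 1 = 6.
Assume |U_r| = 7·2^r − 1.
Then |U_{r+1}| = |U_r| + 1 + |U_r| = 2|U_r| + 1 = 2(7·2^r − 1) + 1 = 7·2^{r+1} − 2 + 1 = 7·2^{r+1} − 1.
This completes the inductive step, so |U_m| = 7·2^m − 1 for all m ≥ 0.

|U_m| = 7·2^m − 1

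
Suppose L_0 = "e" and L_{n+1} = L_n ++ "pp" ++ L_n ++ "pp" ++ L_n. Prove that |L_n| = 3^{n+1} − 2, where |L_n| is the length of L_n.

Base case: |L_0| = 1, and 3^{0+1} − 2 = 1.
Assume |L_k| = 3^{k+1} − 2.
Then |L_{k+1}| = 3|L_k| + 4 = 3(3^{k+1} − 2) + 4 = 3^{k+2} − 6 + 4 = 3^{k+2} − 2.
Hence |L_n| = 3^{n+1} − 2 for every n ≥ 0, by induction.

|L_n| = 3^{n+1} − 2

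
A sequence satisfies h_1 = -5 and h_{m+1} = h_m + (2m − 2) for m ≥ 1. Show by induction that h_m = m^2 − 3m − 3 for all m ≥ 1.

Base case: h_1 = -5, and 1^2 − 3·1 − 3 = -5.
Assume h_j = j^2 − 3j − 3.
Then h_{j+1} = h_j + (2j − 2) = (j^2 − 3j − 3) + (2j − 2) = j^2 − j − 5,
and (j+1)^2 − 3·(j+1) − 3 = j^2 − j − 5.
This completes the inductive step, so h_m = m^2 − 3m − 3 for all m ≥ 1.

h_m = m^2 − 3m − 3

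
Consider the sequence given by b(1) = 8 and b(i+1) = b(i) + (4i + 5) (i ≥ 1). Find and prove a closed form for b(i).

Claim: b(i) = 2i^2 + 3i + 3.

Base case: b(1) = 8, and 2·1^2 + 3·1 + 3 = 8.
Assume b(k) = 2k^2 + 3k + 3.
Then b(k+1) = b(k) + (4k + 5) = (2k^2 + 3k + 3) + (4k + 5) = 2k^2 + 7k + 8,
and 2·(k+1)^2 + 3·(k+1) + 3 = 2k^2 + 7k + 8.
This completes the inductive step, so b(i) = 2i^2 + 3i + 3 for all i ≥ 1.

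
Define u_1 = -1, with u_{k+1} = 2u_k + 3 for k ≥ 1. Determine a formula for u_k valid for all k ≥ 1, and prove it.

Claim: u_k = 2^k − 3.

Base case: u_1 = -1, and 2^1 − 3 = 2 − 3 = -1.
Assume u_r = 2^r − 3 for some r ≥ 1.
Then u_{r+1} = 2u_r + 3 = 2·(2^r − 3) + 3 = 2^{r+1} − 6 + 3 = 2^{r+1} − 3.
This completes the inductive step, so u_k = 2^k − 3 for all k ≥ 1.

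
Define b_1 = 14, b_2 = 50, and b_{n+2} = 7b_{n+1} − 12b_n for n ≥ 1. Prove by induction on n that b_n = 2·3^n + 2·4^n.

Base cases: b_1 = 14 and 2·3^1 + 2·4^1 = 14; b_2 = 50 and 2·3^2 + 2·4^2 = 50.
Assume b_j = 2·3^j + 2·4^j for all 1 ≤ j ≤ k, where k ≥ 2.
Then b_{k+1} = 7b_k − 12b_{k−1} = 7·(2·3^k + 2·4^k) − 12·(2·3^{k−1} + 2·4^{k−1}) = 2·(7·3 − 12)3^{k−1} + 2·(7·4 − 12)4^{k−1} = 18·3^{k−1} + 32·4^{k−1} = 2·3^{k+1} + 2·4^{k+1}.
So the formula holds for k+1, and by strong induction b_n = 2·3^n + 2·4^n for all n ≥ 1.

b_n = 2·3^n + 2·4^n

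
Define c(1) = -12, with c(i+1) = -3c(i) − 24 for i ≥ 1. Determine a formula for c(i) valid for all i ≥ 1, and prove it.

Claim: c(i) = 2·(-3)^i − 6.

Base case: c(1) = -12, and 2·(-3)^1 − 6 = -6 − 6 = -12.
Assume c(k) = 2·(-3)^k − 6 for some k ≥ 1.
Then c(k+1) = -3c(k) − 24 = -3·(2·(-3)^k − 6) − 24 = -6·(-3)^k + 18 − 24 = 2·(-3)^{k+1} − 6.
By induction, c(i) = 2·(-3)^i − 6 for all i ≥ 1.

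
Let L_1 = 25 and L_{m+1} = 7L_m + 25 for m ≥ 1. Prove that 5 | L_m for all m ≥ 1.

Base case: L_1 = 25 = 5·5, so 5 | L_1.
Assume 5 | L_j, so L_j = 5t for some integer t.
Then L_{j+1} = 7L_j + 25 = 7·(5t) + 25 = 5(7t + 5), so 5 | L_{j+1}.
So the property holds for j+1, and by induction 5 | L_m for all m ≥ 1.

5 | L_m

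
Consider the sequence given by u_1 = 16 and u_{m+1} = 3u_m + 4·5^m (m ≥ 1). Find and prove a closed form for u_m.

Claim: u_m = 2·3^m + 2·5^m.

Base case: u_1 = 16, and 2·3^1 + 2·5^1 = 6 + 10 = 16.
Assume u_r = 2·3^r + 2·5^r for some r ≥ 1.
Then u_{r+1} = 3u_r + 4·5^r = 3·(2·3^r + 2·5^r) + 4·5^r = 2·3^{r+1} + 6·5^r + 4·5^r = 2·3^{r+1} + 10·5^r = 2·3^{r+1} + 2·5^{r+1}.
By induction, u_m = 2·3^m + 2·5^m for all m ≥ 1.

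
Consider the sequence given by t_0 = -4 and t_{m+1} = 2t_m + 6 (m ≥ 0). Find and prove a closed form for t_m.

Claim: t_m = 2^{m+1} − 6.

Base case: t_0 = -4, and 2^{0+1} − 6 = 2 − 6 = -4.
Assume t_j = 2^{j+1} − 6 for some j ≥ 0.
Then t_{j+1} = 2t_j + 6 = 2·(2^{j+1} − 6) + 6 = 2^{j+2} − 12 + 6 = 2^{j+2} − 6.
This completes the inductive step, so t_m = 2^{m+1} − 6 for all m ≥ 0.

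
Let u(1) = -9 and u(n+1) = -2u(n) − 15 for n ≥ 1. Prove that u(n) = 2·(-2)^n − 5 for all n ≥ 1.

Base case: u(1) = -9, and 2·(-2)^1 − 5 = -4 − 5 = -9.
Assume u(j) = 2·(-2)^j − 5 for some j ≥ 1.
Then u(j+1) = -2u(j) − 15 = -2·(2·(-2)^j − 5) − 15 = -4·(-2)^j + 10 − 15 = 2·(-2)^{j+1} − 5.
By induction, u(n) = 2·(-2)^n − 5 for all n ≥ 1.

u(n) = 2·(-2)^n − 5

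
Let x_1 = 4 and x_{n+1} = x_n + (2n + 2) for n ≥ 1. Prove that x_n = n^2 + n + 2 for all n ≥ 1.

Base case: x_1 = 4, and 1^2 + 1 + 2 = 4.
Assume x_m = m^2 + m + 2.
Then x_{m+1} = x_m + (2m + 2) = (m^2 + m + 2) + (2m + 2) = m^2 + 3m + 4,
and (m+1)^2 + (m+1) + 2 = m^2 + 3m + 4.
This completes the inductive step, so x_n = n^2 + n + 2 for all n ≥ 1.

x_n = n^2 + n + 2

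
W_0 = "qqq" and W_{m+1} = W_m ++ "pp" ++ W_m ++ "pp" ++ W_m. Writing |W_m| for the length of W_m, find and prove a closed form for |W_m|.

Claim: |W_m| = 5·3^m − 2.

Base case: |W_0| = 3, and 5·3^0 − 2 = 3.
Assume |W_r| = 5·3^r − 2.
Then |W_{r+1}| = 3|W_r| + 4 = 3(5·3^r − 2) + 4 = 5·3^{r+1} − 6 + 4 = 5·3^{r+1} − 2.
This completes the inductive step, so |W_m| = 5·3^m − 2 for all m ≥ 0.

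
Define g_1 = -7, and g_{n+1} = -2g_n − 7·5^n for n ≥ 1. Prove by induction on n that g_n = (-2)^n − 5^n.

Base case: g_1 = -7, and (-2)^1 − 5^1 = -2 − 5 = -7.
Assume g_k = (-2)^k − 5^k for some k ≥ 1.
Then g_{k+1} = -2g_k − 7·5^k = -2·((-2)^k − 5^k) − 7·5^k = (-2)^{k+1} + 2·5^k − 7·5^k = (-2)^{k+1} − 5·5^k = (-2)^{k+1} − 5^{k+1}.
By induction, g_n = (-2)^n − 5^n for all n ≥ 1.

g_n = (-2)^n − 5^n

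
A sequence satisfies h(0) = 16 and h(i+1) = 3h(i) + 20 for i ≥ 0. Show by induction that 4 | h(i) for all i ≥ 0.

Base case: h(0) = 16 = 4·4, so 4 | h(0).
Assume 4 | h(k), so h(k) = 4t for some integer t.
Then h(k+1) = 3h(k) + 20 = 3·(4t) + 20 = 4(3t + 5), so 4 | h(k+1).
Hence 4 | h(i) for every i ≥ 0, by induction.

4 | h(i)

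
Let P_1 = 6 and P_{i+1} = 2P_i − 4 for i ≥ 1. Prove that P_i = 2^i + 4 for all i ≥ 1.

Base case: P_1 = 6, and 2^1 + 4 = 2 + 4 = 6.
Assume P_j = 2^j + 4 for some j ≥ 1.
Then P_{j+1} = 2P_j − 4 = 2·(2^j + 4) − 4 = 2^{j+1} + 8 − 4 = 2^{j+1} + 4.
By induction, P_i = 2^i + 4 for all i ≥ 1.

P_i = 2^i + 4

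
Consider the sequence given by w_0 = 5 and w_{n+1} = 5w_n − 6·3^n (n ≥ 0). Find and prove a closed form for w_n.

Claim: w_n = 2·5^n + 3·3^n.

Base case: w_0 = 5, and 2·5^0 + 3·3^0 = 2 + 3 = 5.
Assume w_m = 2·5^m + 3·3^m for some m ≥ 0.
Then w_{m+1} = 5w_m − 6·3^m = 5·(2·5^m + 3·3^m) − 6·3^m = 2·5^{m+1} + 15·3^m − 6·3^m = 2·5^{m+1} + 9·3^m = 2·5^{m+1} + 3·3^{m+1}.
So the formula holds for m+1, and by induction w_n = 2·5^n + 3·3^n for all n ≥ 0.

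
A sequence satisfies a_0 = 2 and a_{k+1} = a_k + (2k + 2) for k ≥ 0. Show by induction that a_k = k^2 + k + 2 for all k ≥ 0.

Base case: a_0 = 2, and 0^2 + 0 + 2 = 2.
Assume a_r = r^2 + r + 2.
Then a_{r+1} = a_r + (2r + 2) = (r^2 + r + 2) + (2r + 2) = r^2 + 3r + 4,
and (r+1)^2 + (r+1) + 2 = r^2 + 3r + 4.
Hence a_k = k^2 + k + 2 for every k ≥ 0, by induction.

a_k = k^2 + k + 2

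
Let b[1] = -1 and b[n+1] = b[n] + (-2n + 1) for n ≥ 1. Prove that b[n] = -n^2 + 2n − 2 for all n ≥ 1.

Base case: b[1] = -1, and -1^2 + 2·1 − 2 = -1.
Assume b[j] = -j^2 + 2j − 2.
Then b[j+1] = b[j] + (-2j + 1) = (-j^2 + 2j − 2) + (-2j + 1) = -j^2 − 1,
and -(j+1)^2 + 2·(j+1) − 2 = -j^2 − 1.
Hence b[n] = -n^2 + 2n − 2 for every n ≥ 1, by induction.

b[n] = -n^2 + 2n − 2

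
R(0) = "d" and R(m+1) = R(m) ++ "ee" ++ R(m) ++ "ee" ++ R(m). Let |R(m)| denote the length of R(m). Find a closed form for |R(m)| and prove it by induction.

Claim: |R(m)| = 3^{m+1} − 2.

Base case: |R(0)| = 1, and 3^{0+1} − 2 = 1.
Assume |R(j)| = 3^{j+1} − 2.
Then |R(j+1)| = 3|R(j)| + 4 = 3(3^{j+1} − 2) + 4 = 3^{j+2} − 6 + 4 = 3^{j+2} − 2.
By induction, |R(m)| = 3^{m+1} − 2 for all m ≥ 0.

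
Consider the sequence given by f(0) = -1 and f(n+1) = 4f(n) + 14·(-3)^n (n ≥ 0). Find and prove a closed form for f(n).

Claim: f(n) = 4^n − 2·(-3)^n.

Base case: f(0) = -1, and 4^0 − 2·(-3)^0 = 1 − 2 = -1.
Assume f(k) = 4^k − 2·(-3)^k for some k ≥ 0.
Then f(k+1) = 4f(k) + 14·(-3)^k = 4·(4^k − 2·(-3)^k) + 14·(-3)^k = 4^{k+1} − 8·(-3)^k + 14·(-3)^k = 4^{k+1} + 6·(-3)^k = 4^{k+1} − 2·(-3)^{k+1}.
By induction, f(n) = 4^n − 2·(-3)^n for all n ≥ 0.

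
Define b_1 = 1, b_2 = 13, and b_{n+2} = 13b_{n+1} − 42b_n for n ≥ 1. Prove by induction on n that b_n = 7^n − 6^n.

Base cases: b_1 = 1 and 7^1 − 6^1 = 1; b_2 = 13 and 7^2 − 6^2 = 13.
Assume b_j = 7^j − 6^j for all 1 ≤ j ≤ k, where k ≥ 2.
Then b_{k+1} = 13b_k − 42b_{k−1} = 13·(7^k − 6^k) − 42·(7^{k−1} − 6^{k−1}) = (13·7 − 42)7^{k−1} − (13·6 − 42)6^{k−1} = 49·7^{k−1} − 36·6^{k−1} = 7^{k+1} − 6^{k+1}.
This completes the inductive step, so b_n = 7^n − 6^n for all n ≥ 1.

b_n = 7^n − 6^n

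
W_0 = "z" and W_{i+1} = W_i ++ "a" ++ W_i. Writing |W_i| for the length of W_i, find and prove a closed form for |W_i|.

Claim: |W_i| = 2^{i+1} − 1.

Base case: |W_0| = 1, and 2^{0+1} − 1 = 1.
Assume |W_j| = 2^{j+1} − 1.
Then |W_{j+1}| = |W_j| + 1 + |W_j| = 2|W_j| + 1 = 2(2^{j+1} − 1) + 1 = 2^{j+2} − 2 + 1 = 2^{j+2} − 1.
Hence |W_i| = 2^{i+1} − 1 for every i ≥ 0, by induction.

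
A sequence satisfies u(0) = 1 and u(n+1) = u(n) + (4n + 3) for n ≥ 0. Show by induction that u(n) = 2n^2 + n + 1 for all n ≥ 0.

Base case: u(0) = 1, and 2·0^2 + 0 + 1 = 1.
Assume u(r) = 2r^2 + r + 1.
Then u(r+1) = u(r) + (4r + 3) = (2r^2 + r + 1) + (4r + 3) = 2r^2 + 5r + 4,
and 2·(r+1)^2 + (r+1) + 1 = 2r^2 + 5r + 4.
Hence u(n) = 2n^2 + n + 1 for every n ≥ 0, by induction.

u(n) = 2n^2 + n + 1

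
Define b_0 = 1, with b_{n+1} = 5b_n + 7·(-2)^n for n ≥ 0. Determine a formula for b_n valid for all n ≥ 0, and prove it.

Claim: b_n = 2·5^n − (-2)^n.

Base case: b_0 = 1, and 2·5^0 − (-2)^0 = 2 − 1 = 1.
Assume b_k = 2·5^k − (-2)^k for some k ≥ 0.
Then b_{k+1} = 5b_k + 7·(-2)^k = 5·(2·5^k − (-2)^k) + 7·(-2)^k = 2·5^{k+1} − 5·(-2)^k + 7·(-2)^k = 2·5^{k+1} + 2·(-2)^k = 2·5^{k+1} − (-2)^{k+1}.
So the formula holds for k+1, and by induction b_n = 2·5^n − (-2)^n for all n ≥ 0.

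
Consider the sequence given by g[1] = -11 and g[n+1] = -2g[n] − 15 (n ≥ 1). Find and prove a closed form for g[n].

Claim: g[n] = 3·(-2)^n − 5.

Base case: g[1] = -11, and 3·(-2)^1 − 5 = -6 − 5 = -11.
Assume g[r] = 3·(-2)^r − 5 for some r ≥ 1.
Then g[r+1] = -2g[r] − 15 = -2·(3·(-2)^r − 5) − 15 = -6·(-2)^r + 10 − 15 = 3·(-2)^{r+1} − 5.
So the formula holds for r+1, and by induction g[n] = 3·(-2)^n − 5 for all n ≥ 1.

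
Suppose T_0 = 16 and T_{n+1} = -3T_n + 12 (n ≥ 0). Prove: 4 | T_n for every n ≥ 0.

Base case: T_0 = 16 = 4·4, so 4 | T_0.
Assume 4 | T_j, so T_j = 4t for some integer t.
Then T_{j+1} = -3T_j + 12 = -3·(4t) + 12 = 4(-3t + 3), so 4 | T_{j+1}.
This completes the inductive step, so 4 | T_n for all n ≥ 0.

4 | T_n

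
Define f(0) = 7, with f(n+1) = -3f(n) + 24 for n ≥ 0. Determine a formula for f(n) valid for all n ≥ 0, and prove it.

Claim: f(n) = (-3)^n + 6.

Base case: f(0) = 7, and (-3)^0 + 6 = 1 + 6 = 7.
Assume f(k) = (-3)^k + 6 for some k ≥ 0.
Then f(k+1) = -3f(k) + 24 = -3·((-3)^k + 6) + 24 = -3·(-3)^k − 18 + 24 = (-3)^{k+1} + 6.
This completes the inductive step, so f(n) = (-3)^n + 6 for all n ≥ 0.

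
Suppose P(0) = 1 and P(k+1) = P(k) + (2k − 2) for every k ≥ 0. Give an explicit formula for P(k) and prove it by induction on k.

Claim: P(k) = k^2 − 3k + 1.

Base case: P(0) = 1, and 0^2 − 3·0 + 1 = 1.
Assume P(m) = m^2 − 3m + 1.
Then P(m+1) = P(m) + (2m − 2) = (m^2 − 3m + 1) + (2m − 2) = m^2 − m − 1,
and (m+1)^2 − 3·(m+1) + 1 = m^2 − m − 1.
By induction, P(k) = k^2 − 3k + 1 for all k ≥ 0.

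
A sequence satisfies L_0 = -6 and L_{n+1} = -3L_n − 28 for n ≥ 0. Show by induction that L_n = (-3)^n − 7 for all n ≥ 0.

Base case: L_0 = -6, and (-3)^0 − 7 = 1 − 7 = -6.
Assume L_m = (-3)^m − 7 for some m ≥ 0.
Then L_{m+1} = -3L_m − 28 = -3·((-3)^m − 7) − 28 = -3·(-3)^m + 21 − 28 = (-3)^{m+1} − 7.
So the formula holds for m+1, and by induction L_n = (-3)^n − 7 for all n ≥ 0.

L_n = (-3)^n − 7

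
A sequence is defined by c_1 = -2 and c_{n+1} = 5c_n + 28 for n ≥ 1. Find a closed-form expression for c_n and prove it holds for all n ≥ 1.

Claim: c_n = 5^n − 7.

Base case: c_1 = -2, and 5^1 − 7 = 5 − 7 = -2.
Assume c_k = 5^k − 7 for some k ≥ 1.
Then c_{k+1} = 5c_k + 28 = 5·(5^k − 7) + 28 = 5^{k+1} − 35 + 28 = 5^{k+1} − 7.
By induction, c_n = 5^n − 7 for all n ≥ 1.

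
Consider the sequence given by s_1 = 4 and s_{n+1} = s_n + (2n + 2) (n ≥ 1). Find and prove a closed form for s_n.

Claim: s_n = n^2 + n + 2.

Base case: s_1 = 4, and 1^2 + 1 + 2 = 4.
Assume s_k = k^2 + k + 2.
Then s_{k+1} = s_k + (2k + 2) = (k^2 + k + 2) + (2k + 2) = k^2 + 3k + 4,
and (k+1)^2 + (k+1) + 2 = k^2 + 3k + 4.
Hence s_n = n^2 + n + 2 for every n ≥ 1, by induction.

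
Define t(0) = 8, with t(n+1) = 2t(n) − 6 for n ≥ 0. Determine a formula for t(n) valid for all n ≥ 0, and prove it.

Claim: t(n) = 2^{n+1} + 6.

Base case: t(0) = 8, and 2^{0+1} + 6 = 2 + 6 = 8.
Assume t(j) = 2^{j+1} + 6 for some j ≥ 0.
Then t(j+1) = 2t(j) − 6 = 2·(2^{j+1} + 6) − 6 = 2^{j+2} + 12 − 6 = 2^{j+2} + 6.
This completes the inductive step, so t(n) = 2^{n+1} + 6 for all n ≥ 0.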